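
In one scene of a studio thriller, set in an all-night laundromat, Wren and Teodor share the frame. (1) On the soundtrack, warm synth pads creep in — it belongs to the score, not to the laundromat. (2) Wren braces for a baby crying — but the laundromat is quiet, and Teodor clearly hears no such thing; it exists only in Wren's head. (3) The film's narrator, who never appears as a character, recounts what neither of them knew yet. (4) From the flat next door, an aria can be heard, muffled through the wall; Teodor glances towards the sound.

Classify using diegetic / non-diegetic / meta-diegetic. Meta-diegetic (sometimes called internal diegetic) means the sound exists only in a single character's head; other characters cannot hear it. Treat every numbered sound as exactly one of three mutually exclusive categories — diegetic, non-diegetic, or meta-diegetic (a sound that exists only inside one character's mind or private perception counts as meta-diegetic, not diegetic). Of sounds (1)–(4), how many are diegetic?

1

Sound (1): nothing in the laundromat produces it and the characters don't hear it — pure soundtrack, so non-diegetic.
(2) is meta-diegetic: Wren alone 'hears' it — an imagined sound, not present in the space.
Sound (3): external voice-over — not a character, not heard by anyone in the scene, so non-diegetic.
Sound (4): off-screen diegetic: the source is out of frame but still in the story's space, so diegetic.
So 1 of the 4 is diegetic: (4).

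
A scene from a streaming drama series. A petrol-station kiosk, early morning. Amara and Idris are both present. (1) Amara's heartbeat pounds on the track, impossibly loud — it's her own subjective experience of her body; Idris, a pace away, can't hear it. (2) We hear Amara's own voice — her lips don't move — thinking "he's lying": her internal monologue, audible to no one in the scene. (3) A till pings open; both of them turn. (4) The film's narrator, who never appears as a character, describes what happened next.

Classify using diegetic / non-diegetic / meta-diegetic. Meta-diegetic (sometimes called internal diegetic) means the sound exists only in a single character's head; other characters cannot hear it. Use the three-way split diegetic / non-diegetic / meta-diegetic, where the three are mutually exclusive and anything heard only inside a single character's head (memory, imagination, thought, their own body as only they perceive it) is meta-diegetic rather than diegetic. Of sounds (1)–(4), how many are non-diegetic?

1

(1) is meta-diegetic: it's Amara's internal bodily sensation rendered as sound; only Amara 'hears' it.
(2) is meta-diegetic: it's Amara's unspoken thought, heard only by the audience via her subjectivity.
(3) is diegetic: the sound comes from a till physically present in the location.
(4) the narrator exists outside the story world, addressing only the audience → non-diegetic.
So 1 of the 4 is non-diegetic: (4).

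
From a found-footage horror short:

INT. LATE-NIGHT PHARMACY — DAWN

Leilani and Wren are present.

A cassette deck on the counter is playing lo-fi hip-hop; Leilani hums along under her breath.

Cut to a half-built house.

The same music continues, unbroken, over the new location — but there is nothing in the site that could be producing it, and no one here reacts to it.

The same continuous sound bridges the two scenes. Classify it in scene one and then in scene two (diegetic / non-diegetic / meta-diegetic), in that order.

diegetic, non-diegetic

Scene one: a cassette deck is an on-screen source and Leilani reacts to it → diegetic.
Scene two: there is no source in the site and no one hears it — it's now underscore → non-diegetic.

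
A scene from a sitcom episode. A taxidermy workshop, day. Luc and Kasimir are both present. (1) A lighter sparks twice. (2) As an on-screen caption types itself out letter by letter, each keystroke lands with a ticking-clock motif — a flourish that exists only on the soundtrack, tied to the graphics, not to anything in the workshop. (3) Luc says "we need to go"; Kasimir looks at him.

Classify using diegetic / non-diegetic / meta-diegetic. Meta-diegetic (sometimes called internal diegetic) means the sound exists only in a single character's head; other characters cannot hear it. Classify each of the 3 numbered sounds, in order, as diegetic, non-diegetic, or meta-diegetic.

(1) an in-world source (a lighter); characters could hear it → diegetic.
(2) is non-diegetic: it accompanies on-screen graphics, not anything inside the story world.
Sound (3): on-screen dialogue — Luc speaks and Kasimir is there to hear, so diegetic.

diegetic, non-diegetic, diegetic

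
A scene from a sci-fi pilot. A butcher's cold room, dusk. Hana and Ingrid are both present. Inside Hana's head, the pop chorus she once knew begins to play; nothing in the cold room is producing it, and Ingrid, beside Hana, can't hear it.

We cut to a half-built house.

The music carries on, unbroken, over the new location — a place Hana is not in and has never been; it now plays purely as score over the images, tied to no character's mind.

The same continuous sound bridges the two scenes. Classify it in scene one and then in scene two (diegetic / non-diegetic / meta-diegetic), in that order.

meta-diegetic, non-diegetic

Scene one: the music exists only inside Hana's mind; Ingrid can't hear it → meta-diegetic.
Scene two: it's detached from Hana entirely and plays over unrelated images with no in-world source — conventional underscore → non-diegetic.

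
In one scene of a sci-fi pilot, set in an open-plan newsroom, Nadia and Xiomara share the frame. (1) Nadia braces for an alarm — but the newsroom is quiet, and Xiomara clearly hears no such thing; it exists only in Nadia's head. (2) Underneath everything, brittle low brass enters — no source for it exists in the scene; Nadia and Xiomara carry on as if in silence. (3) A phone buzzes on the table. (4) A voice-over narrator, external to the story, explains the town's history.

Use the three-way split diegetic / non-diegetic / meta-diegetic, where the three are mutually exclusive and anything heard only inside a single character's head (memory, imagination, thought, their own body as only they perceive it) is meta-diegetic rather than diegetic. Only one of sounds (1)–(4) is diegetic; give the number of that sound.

Sound (1): subjective to Nadia: the newsroom is silent and Xiomara hears nothing, so meta-diegetic.
(2) it has no source in the story world and no character can hear it — it's underscore → non-diegetic.
(3) a phone is a real object/event in the scene's world → diegetic.
Sound (4): the narrator exists outside the story world, addressing only the audience, so non-diegetic.
Only (3) is diegetic.

3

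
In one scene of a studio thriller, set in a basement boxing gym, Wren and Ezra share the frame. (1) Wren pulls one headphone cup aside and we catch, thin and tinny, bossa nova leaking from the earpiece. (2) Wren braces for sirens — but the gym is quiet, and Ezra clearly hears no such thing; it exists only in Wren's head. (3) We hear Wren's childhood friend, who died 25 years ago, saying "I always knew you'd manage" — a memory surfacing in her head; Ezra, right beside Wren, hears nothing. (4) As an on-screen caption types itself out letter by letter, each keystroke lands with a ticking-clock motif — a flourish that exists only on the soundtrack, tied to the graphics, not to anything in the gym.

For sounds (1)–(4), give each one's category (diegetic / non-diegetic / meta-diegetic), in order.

diegetic, meta-diegetic, meta-diegetic, non-diegetic

Sound (1): the earpiece is a real device on Wren's head — source music, so diegetic.
(2) subjective to Wren: the gym is silent and Ezra hears nothing → meta-diegetic.
(3) it's Wren's recollection rendered as sound; the other character can't hear it → meta-diegetic.
(4) is non-diegetic: sound married to a title/caption — outside the diegesis by definition.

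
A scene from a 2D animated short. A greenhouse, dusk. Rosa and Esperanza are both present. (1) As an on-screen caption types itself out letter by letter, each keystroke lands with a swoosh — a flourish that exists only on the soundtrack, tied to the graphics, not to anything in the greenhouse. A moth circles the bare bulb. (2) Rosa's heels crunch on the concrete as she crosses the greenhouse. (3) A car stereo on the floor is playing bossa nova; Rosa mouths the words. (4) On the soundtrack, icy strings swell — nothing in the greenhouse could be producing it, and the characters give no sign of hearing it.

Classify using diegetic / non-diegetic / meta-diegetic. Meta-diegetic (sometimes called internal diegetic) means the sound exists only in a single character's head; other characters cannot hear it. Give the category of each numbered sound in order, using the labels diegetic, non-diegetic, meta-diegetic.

Sound (1): sound married to a title/caption — outside the diegesis by definition, so non-diegetic.
(2) a character's body making contact with the set — an in-world sound → diegetic.
Sound (3): the music comes from an on-screen device that Rosa responds to, so diegetic.
Sound (4): score with no on-screen or off-screen source; it exists for the audience alone, so non-diegetic.

non-diegetic, diegetic, diegetic, non-diegetic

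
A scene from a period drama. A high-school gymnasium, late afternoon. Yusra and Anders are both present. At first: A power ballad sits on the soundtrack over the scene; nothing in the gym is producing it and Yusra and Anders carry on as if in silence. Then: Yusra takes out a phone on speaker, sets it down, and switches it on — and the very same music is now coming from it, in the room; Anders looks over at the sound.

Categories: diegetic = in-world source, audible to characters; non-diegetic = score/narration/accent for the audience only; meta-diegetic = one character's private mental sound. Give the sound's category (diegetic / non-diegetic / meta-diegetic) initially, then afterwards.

Initially: no in-world source exists and no character can hear it — underscore → non-diegetic.
Afterwards: a phone on speaker is now a real source in the story world and the characters hear it → diegetic.

non-diegetic, diegetic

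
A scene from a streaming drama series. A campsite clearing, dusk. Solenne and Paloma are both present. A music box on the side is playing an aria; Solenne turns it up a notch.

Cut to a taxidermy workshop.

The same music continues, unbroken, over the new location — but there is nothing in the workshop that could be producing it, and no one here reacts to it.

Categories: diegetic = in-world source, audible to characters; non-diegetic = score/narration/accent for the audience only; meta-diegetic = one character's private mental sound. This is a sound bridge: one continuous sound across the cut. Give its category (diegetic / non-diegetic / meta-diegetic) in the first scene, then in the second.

Scene one: a music box is an on-screen source and Solenne reacts to it → diegetic.
Scene two: there is no source in the workshop and no one hears it — it's now underscore → non-diegetic.

diegetic, non-diegetic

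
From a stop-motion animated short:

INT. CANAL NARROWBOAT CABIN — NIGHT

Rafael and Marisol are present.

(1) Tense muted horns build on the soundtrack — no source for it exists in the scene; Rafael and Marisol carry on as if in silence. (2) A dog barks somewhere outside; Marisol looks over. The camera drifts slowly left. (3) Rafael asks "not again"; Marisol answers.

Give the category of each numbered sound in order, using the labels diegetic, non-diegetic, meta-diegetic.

Sound (1): nothing in the cabin produces it and the characters don't hear it — pure soundtrack, so non-diegetic.
(2) the sound comes from a dog physically present in the location → diegetic.
Sound (3): on-screen dialogue — Rafael speaks and Marisol is there to hear, so diegetic.

non-diegetic, diegetic, diegetic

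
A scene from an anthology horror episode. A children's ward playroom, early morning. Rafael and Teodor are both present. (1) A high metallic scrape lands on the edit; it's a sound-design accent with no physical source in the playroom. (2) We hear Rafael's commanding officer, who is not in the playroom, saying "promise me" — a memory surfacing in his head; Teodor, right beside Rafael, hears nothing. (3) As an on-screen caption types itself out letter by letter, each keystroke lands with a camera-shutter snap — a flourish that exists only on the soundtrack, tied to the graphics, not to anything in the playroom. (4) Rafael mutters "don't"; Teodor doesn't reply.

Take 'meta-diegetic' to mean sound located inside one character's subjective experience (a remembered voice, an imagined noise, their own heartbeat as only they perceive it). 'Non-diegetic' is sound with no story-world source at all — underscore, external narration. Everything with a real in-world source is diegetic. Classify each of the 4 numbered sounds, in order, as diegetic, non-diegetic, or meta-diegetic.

non-diegetic, meta-diegetic, non-diegetic, diegetic

(1) it's a sound-design accent with no in-world source; no one in the scene can hear it → non-diegetic.
Sound (2): the voice is a memory playing only inside Rafael's mind; Teodor can't hear it, so meta-diegetic.
(3) is non-diegetic: the caption isn't part of the story world, so neither is the sound tied to it.
(4) is diegetic: on-screen dialogue — Rafael speaks and Teodor is there to hear.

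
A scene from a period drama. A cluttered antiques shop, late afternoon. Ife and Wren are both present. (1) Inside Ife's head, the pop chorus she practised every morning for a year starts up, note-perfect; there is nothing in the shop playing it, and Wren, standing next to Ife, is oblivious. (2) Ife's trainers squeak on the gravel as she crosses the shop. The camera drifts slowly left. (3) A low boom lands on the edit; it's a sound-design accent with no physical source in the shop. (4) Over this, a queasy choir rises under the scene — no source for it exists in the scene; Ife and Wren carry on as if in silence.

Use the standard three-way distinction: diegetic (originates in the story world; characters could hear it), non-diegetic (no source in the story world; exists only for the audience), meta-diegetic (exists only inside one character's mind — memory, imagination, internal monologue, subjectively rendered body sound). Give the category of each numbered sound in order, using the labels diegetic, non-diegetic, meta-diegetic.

meta-diegetic, diegetic, non-diegetic, non-diegetic

(1) is meta-diegetic: it lives in Ife's subjectivity, not in the shop.
Sound (2): a character's body making contact with the set — an in-world sound, so diegetic.
(3) is non-diegetic: nothing in the scene produces it; it's an accent added for the audience.
(4) is non-diegetic: score with no on-screen or off-screen source; it exists for the audience alone.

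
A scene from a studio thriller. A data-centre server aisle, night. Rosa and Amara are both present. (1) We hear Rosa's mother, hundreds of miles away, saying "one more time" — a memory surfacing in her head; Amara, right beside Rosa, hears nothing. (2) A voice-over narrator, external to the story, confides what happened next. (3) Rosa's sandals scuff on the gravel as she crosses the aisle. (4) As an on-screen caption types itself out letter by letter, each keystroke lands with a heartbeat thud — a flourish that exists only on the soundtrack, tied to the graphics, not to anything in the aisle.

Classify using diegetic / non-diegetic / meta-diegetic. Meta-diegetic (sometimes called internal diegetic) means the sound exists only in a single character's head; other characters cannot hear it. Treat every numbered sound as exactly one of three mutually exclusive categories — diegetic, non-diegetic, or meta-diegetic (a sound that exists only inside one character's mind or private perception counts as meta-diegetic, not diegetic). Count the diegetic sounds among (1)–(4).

Sound (1): it's Rosa's recollection rendered as sound; the other character can't hear it, so meta-diegetic.
(2) commentary laid over the scene from outside the fiction → non-diegetic.
Sound (3): it's the physical sound of Rosa moving in the space, so diegetic.
(4) is non-diegetic: it accompanies on-screen graphics, not anything inside the story world.
Diegetic: (3) — that's 1.

1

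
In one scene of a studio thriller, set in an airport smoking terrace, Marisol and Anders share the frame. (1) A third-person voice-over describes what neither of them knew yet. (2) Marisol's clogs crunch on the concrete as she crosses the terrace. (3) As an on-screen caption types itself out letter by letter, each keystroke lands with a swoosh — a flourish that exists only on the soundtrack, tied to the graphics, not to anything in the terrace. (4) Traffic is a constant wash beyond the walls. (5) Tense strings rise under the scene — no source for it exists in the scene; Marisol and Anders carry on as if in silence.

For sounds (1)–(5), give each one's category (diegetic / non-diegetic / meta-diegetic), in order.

non-diegetic, diegetic, non-diegetic, diegetic, non-diegetic

Sound (1): commentary laid over the scene from outside the fiction, so non-diegetic.
(2) a character's body making contact with the set — an in-world sound → diegetic.
(3) the caption isn't part of the story world, so neither is the sound tied to it → non-diegetic.
(4) is diegetic: traffic is part of the location's real environment.
(5) score with no on-screen or off-screen source; it exists for the audience alone → non-diegetic.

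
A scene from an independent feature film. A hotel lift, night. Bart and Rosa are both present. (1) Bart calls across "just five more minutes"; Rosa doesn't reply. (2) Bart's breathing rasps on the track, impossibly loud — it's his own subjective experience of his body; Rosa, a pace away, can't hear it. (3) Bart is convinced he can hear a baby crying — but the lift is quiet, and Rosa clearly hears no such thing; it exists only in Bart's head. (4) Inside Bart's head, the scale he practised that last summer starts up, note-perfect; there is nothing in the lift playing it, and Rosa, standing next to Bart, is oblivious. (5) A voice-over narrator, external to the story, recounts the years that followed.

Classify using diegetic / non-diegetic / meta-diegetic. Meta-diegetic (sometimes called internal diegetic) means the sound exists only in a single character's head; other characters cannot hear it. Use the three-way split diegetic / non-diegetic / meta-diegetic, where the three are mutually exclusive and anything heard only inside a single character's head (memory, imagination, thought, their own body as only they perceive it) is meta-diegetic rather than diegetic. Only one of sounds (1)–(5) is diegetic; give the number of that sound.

1

(1) is diegetic: on-screen dialogue — Bart speaks and Rosa is there to hear.
(2) a subjective body sound — Bart's private perception, inaudible to Rosa → meta-diegetic.
(3) is meta-diegetic: the sound is imagined by Bart; nothing in the story world is producing it and Rosa can't hear it.
(4) it lives in Bart's subjectivity, not in the lift → meta-diegetic.
Sound (5): external voice-over — not a character, not heard by anyone in the scene, so non-diegetic.
Only (1) is diegetic.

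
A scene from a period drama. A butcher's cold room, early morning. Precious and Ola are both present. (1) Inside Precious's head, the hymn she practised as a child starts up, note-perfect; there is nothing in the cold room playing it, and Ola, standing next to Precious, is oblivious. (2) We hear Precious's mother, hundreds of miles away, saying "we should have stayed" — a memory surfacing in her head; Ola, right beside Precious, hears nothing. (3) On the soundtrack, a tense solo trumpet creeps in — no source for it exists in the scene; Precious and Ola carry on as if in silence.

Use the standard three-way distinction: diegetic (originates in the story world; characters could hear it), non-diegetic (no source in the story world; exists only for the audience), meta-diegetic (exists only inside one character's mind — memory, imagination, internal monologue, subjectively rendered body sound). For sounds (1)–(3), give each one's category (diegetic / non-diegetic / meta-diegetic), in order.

meta-diegetic, meta-diegetic, non-diegetic

(1) is meta-diegetic: it lives in Precious's subjectivity, not in the cold room.
(2) the voice is a memory playing only inside Precious's mind; Ola can't hear it → meta-diegetic.
(3) it has no source in the story world and no character can hear it — it's underscore → non-diegetic.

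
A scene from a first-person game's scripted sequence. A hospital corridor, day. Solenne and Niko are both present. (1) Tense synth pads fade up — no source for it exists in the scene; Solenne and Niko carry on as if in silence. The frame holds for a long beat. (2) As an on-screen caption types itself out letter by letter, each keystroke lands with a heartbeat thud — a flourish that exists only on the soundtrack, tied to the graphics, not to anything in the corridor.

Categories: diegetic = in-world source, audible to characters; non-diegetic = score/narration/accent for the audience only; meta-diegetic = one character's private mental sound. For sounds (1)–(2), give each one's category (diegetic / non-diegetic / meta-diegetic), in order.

(1) score with no on-screen or off-screen source; it exists for the audience alone → non-diegetic.
(2) is non-diegetic: the caption isn't part of the story world, so neither is the sound tied to it.

non-diegetic, non-diegetic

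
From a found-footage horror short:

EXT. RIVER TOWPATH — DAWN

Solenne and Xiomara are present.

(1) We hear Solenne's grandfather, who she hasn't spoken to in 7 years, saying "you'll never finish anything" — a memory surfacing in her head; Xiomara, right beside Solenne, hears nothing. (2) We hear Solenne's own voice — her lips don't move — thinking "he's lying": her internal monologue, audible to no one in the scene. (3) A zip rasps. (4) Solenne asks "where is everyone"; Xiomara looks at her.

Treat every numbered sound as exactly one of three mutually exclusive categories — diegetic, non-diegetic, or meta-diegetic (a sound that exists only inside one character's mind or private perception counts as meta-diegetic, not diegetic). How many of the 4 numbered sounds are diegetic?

(1) the voice is a memory playing only inside Solenne's mind; Xiomara can't hear it → meta-diegetic.
(2) internal monologue — inside Solenne's mind, not spoken into the scene → meta-diegetic.
(3) is diegetic: an in-world source (a zip); characters could hear it.
(4) Solenne is a character speaking aloud in the scene → diegetic.
Diegetic: (3), (4) — that's 2.

2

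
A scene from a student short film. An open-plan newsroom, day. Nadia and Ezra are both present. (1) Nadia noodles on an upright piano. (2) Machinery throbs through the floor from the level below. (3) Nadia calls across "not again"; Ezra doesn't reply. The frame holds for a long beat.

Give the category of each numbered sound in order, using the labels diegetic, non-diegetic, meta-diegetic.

diegetic, diegetic, diegetic

(1) a character is playing an upright piano on screen → diegetic.
(2) is diegetic: ambient/room sound belonging to the story's physical space.
Sound (3): Nadia is a character speaking aloud in the scene, so diegetic.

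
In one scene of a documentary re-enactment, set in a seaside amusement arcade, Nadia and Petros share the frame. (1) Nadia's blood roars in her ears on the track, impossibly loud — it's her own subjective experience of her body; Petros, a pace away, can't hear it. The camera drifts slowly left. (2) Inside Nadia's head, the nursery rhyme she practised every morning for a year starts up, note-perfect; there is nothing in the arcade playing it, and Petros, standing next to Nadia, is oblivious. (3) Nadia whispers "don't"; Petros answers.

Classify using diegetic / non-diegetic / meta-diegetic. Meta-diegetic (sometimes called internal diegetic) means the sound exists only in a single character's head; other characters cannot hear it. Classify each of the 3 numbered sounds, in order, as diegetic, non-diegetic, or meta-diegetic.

meta-diegetic, meta-diegetic, diegetic

Sound (1): it's Nadia's internal bodily sensation rendered as sound; only Nadia 'hears' it, so meta-diegetic.
(2) is meta-diegetic: it lives in Nadia's subjectivity, not in the arcade.
(3) Nadia is a character speaking aloud in the scene → diegetic.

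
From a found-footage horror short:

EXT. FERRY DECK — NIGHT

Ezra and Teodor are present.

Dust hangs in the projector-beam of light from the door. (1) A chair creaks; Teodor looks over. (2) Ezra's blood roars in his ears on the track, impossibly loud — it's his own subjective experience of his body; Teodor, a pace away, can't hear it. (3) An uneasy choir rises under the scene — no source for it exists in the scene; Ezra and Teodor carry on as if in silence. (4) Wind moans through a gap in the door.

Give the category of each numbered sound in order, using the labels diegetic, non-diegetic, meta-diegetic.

(1) is diegetic: an in-world source (a chair); characters could hear it.
(2) a subjective body sound — Ezra's private perception, inaudible to Teodor → meta-diegetic.
Sound (3): score with no on-screen or off-screen source; it exists for the audience alone, so non-diegetic.
(4) is diegetic: ambient/room sound belonging to the story's physical space.

diegetic, meta-diegetic, non-diegetic, diegetic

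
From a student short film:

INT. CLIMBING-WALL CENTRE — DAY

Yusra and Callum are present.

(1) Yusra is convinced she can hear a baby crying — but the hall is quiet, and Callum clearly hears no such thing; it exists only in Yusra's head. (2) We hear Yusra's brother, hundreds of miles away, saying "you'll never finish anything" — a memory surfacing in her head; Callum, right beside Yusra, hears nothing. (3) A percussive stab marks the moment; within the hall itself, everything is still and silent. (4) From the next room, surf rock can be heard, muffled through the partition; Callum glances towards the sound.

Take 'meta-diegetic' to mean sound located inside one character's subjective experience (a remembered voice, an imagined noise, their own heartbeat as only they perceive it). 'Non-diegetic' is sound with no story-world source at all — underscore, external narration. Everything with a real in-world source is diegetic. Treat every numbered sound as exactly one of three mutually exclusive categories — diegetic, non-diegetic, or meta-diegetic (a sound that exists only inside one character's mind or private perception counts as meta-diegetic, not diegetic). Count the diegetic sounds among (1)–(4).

1

(1) is meta-diegetic: the sound is imagined by Yusra; nothing in the story world is producing it and Callum can't hear it.
Sound (2): it's Yusra's recollection rendered as sound; the other character can't hear it, so meta-diegetic.
Sound (3): it's a sound-design accent with no in-world source; no one in the scene can hear it, so non-diegetic.
(4) it's coming from the next room — a location within the story world — and Callum reacts → diegetic.
Diegetic: (4) — that's 1.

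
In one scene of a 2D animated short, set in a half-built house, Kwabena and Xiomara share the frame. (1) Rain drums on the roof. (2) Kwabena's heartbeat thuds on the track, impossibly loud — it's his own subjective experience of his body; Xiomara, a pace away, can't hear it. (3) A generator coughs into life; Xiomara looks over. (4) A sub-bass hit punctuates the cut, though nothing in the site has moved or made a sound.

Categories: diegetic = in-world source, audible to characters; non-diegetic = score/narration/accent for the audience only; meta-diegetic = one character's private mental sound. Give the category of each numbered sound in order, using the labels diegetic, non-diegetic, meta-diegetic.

Sound (1): rain is part of the location's real environment, so diegetic.
(2) is meta-diegetic: it's Kwabena's internal bodily sensation rendered as sound; only Kwabena 'hears' it.
(3) is diegetic: a generator is a real object/event in the scene's world.
Sound (4): an editorial stinger — it belongs to the cut, not the story world, so non-diegetic.

diegetic, meta-diegetic, diegetic, non-diegetic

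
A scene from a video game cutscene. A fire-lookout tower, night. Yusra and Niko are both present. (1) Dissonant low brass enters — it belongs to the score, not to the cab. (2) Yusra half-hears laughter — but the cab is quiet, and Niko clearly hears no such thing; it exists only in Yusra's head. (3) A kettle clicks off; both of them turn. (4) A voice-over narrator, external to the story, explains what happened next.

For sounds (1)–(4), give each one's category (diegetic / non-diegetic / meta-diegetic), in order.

Sound (1): score with no on-screen or off-screen source; it exists for the audience alone, so non-diegetic.
(2) is meta-diegetic: the sound is imagined by Yusra; nothing in the story world is producing it and Niko can't hear it.
(3) an in-world source (a kettle); characters could hear it → diegetic.
(4) is non-diegetic: external voice-over — not a character, not heard by anyone in the scene.

non-diegetic, meta-diegetic, diegetic, non-diegetic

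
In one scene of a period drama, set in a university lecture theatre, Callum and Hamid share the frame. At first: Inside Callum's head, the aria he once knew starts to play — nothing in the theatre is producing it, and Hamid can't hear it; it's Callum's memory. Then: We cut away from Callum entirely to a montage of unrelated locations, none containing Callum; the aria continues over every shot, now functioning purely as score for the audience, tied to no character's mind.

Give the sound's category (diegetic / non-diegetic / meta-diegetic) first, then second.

meta-diegetic, non-diegetic

First: the music lives inside Callum's mind alone; Hamid can't hear it → meta-diegetic.
Second: once it plays over shots Callum isn't in, detached from any character's subjectivity, it's conventional underscore → non-diegetic.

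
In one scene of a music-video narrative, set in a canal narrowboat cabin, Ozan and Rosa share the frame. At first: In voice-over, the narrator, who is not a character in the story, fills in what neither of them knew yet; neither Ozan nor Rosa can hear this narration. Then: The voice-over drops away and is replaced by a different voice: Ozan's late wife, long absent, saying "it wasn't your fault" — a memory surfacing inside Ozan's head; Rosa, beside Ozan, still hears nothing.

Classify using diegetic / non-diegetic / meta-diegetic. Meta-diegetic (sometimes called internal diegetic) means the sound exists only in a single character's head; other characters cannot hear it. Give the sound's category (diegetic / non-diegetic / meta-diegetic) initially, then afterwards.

non-diegetic, meta-diegetic

Initially: the external narrator addresses only the audience — outside the story world → non-diegetic.
Afterwards: the replacement voice is a memory inside Ozan's mind specifically → meta-diegetic.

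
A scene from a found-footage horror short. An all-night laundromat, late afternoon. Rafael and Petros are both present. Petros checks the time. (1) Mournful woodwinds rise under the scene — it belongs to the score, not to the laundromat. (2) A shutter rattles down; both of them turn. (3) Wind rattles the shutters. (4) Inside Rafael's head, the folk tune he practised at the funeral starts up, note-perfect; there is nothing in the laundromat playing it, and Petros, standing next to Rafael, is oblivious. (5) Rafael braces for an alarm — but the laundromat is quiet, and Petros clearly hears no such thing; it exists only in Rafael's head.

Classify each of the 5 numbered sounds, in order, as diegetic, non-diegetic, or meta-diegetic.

(1) is non-diegetic: it has no source in the story world and no character can hear it — it's underscore.
Sound (2): a shutter is a real object/event in the scene's world, so diegetic.
(3) is diegetic: ambient/room sound belonging to the story's physical space.
Sound (4): the music is a memory playing inside Rafael's mind alone; no real-world source, Petros can't hear it, so meta-diegetic.
(5) subjective to Rafael: the laundromat is silent and Petros hears nothing → meta-diegetic.

non-diegetic, diegetic, diegetic, meta-diegetic, meta-diegetic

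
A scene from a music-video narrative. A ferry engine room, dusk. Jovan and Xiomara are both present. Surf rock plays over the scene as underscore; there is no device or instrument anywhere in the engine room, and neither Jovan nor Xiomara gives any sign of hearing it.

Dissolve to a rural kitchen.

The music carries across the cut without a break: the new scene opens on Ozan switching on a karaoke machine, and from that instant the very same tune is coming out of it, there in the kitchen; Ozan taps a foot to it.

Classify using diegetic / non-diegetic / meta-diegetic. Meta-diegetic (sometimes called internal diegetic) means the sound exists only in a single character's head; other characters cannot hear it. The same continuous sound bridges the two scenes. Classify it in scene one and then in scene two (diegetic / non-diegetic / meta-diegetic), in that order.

Scene one: there's no in-world source anywhere and no character hears it — underscore for the audience only → non-diegetic.
Scene two: once Ozan turns on a karaoke machine, the music has a real source in the story world and Ozan reacts to it → diegetic.

non-diegetic, diegetic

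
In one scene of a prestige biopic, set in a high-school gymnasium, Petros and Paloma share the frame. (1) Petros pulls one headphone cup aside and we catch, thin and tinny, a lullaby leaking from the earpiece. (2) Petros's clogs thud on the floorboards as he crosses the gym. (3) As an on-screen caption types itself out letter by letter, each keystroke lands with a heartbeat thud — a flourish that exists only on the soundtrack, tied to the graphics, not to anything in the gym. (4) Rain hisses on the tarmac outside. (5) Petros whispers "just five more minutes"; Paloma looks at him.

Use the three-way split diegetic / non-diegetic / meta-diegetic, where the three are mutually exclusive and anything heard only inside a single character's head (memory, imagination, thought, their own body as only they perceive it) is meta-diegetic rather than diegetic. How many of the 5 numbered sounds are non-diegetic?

Sound (1): the earpiece is a real device on Petros's head — source music, so diegetic.
Sound (2): Petros's footsteps are produced in the story world, so diegetic.
(3) sound married to a title/caption — outside the diegesis by definition → non-diegetic.
(4) it's the actual ambient sound of the location → diegetic.
(5) spoken by a character present in the story world → diegetic.
Non-diegetic: (3) — that's 1.

1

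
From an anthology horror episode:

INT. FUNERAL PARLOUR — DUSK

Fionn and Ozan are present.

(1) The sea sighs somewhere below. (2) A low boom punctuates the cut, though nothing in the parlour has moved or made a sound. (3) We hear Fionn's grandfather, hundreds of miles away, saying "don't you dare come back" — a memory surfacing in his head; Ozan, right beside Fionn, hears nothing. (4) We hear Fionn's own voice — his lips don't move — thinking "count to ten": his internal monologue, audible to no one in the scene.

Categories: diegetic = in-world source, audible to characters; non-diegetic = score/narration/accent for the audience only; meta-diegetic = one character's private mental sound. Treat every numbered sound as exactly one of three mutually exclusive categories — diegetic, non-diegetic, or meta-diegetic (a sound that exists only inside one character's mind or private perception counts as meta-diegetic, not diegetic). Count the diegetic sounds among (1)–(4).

(1) is diegetic: it's the actual ambient sound of the location.
Sound (2): it's a sound-design accent with no in-world source; no one in the scene can hear it, so non-diegetic.
(3) is meta-diegetic: the voice is a memory playing only inside Fionn's mind; Ozan can't hear it.
(4) it's Fionn's unspoken thought, heard only by the audience via his subjectivity → meta-diegetic.
Diegetic: (1) — that's 1.

1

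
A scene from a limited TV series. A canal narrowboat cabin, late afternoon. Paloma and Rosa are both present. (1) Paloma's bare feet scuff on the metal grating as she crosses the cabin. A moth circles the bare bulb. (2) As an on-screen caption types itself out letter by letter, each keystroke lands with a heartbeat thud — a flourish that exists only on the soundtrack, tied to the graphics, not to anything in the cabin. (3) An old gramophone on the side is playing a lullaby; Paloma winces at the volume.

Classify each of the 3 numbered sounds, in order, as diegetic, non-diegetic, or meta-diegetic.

Sound (1): a character's body making contact with the set — an in-world sound, so diegetic.
(2) is non-diegetic: sound married to a title/caption — outside the diegesis by definition.
(3) is diegetic: source music from an old gramophone, which exists in the story world.

diegetic, non-diegetic, diegetic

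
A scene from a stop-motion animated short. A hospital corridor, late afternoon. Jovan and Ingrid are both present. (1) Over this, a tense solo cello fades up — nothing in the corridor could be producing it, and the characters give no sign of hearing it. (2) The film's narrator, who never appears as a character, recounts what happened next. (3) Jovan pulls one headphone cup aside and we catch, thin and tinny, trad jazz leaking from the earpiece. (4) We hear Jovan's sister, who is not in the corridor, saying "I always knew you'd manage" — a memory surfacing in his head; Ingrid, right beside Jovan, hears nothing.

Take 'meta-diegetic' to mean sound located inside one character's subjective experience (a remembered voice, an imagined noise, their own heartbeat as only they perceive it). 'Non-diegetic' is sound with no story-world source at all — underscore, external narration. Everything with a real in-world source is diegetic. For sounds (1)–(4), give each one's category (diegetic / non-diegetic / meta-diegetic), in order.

Sound (1): it has no source in the story world and no character can hear it — it's underscore, so non-diegetic.
(2) external voice-over — not a character, not heard by anyone in the scene → non-diegetic.
(3) the earpiece is a real device on Jovan's head — source music → diegetic.
Sound (4): it's Jovan's recollection rendered as sound; the other character can't hear it, so meta-diegetic.

non-diegetic, non-diegetic, diegetic, meta-diegetic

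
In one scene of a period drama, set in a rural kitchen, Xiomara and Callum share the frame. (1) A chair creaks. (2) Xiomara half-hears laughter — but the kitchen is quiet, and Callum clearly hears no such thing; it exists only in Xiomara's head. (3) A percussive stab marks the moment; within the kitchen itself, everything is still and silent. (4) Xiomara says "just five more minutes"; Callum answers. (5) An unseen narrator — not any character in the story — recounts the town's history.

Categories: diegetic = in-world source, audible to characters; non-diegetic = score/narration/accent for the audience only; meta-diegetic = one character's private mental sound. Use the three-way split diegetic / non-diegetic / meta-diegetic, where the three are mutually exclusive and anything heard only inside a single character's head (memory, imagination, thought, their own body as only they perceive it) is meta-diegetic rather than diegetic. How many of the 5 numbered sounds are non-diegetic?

(1) is diegetic: the sound comes from a chair physically present in the location.
(2) the sound is imagined by Xiomara; nothing in the story world is producing it and Callum can't hear it → meta-diegetic.
(3) it's a sound-design accent with no in-world source; no one in the scene can hear it → non-diegetic.
(4) on-screen dialogue — Xiomara speaks and Callum is there to hear → diegetic.
(5) the narrator exists outside the story world, addressing only the audience → non-diegetic.
Non-diegetic: (3), (5) — that's 2.

2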